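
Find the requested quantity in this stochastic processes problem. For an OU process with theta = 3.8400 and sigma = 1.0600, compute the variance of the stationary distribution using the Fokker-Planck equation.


Stationary variance = sigma^2 / (2*theta)
= 1.0600^2 / (2*3.8400)
= 1.1236 / 7.6800
= 0.1463

0.1463


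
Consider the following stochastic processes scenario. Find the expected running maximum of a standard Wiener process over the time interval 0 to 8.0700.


E(max B(s)) = sqrt(2t/pi)
= sqrt(2*8.0700/pi)
= sqrt(5.1375)
= 2.2666

2.2666


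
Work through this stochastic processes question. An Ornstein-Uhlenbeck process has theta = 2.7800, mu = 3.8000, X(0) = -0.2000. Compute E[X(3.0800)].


E[X(t)] = mu + (X(0) - mu)*exp(-theta*t)
= 3.8000 + (-0.2000 - 3.8000)*exp(-2.7800*3.0800)
= 3.8000 + -4.0000 * 1.9116e-04
= 3.7992

3.7992


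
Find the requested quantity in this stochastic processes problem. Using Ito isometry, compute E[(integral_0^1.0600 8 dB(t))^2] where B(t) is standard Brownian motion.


By Ito isometry: E[(int f dB)^2] = int f^2 dt
= 8^2 * 1.0600
= 64 * 1.0600 = 67.8400

67.8400


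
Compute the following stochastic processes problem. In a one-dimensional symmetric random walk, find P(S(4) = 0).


P(S(4) = 0) = C(4,2) / 4^2
= 6 / 16
= 0.3750

0.3750


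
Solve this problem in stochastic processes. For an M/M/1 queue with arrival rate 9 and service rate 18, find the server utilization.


rho = lambda/mu
= 9/18
= 0.5000

0.5000


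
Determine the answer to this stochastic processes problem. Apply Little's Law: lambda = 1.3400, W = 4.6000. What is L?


Little's Law: L = lambda * W
= 1.3400 * 4.6000
= 6.1640

6.1640


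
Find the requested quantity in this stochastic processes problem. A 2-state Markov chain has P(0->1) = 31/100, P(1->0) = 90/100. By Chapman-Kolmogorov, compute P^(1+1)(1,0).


P^2 = P^1 * P^1
Computing via matrix multiplication of the transition matrix.
Entry (1,0) of P^2 = 0.7110

0.7110


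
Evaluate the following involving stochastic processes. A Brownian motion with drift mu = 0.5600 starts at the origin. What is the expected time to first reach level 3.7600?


Expected first passage time = a/mu
= 3.7600/0.5600
= 6.7143

6.7143


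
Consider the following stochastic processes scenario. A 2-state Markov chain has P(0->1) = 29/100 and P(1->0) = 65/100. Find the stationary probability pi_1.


Stationary distribution: pi_0 = p10/(p01+p10), pi_1 = p01/(p01+p10)
p01 = 0.2900, p10 = 0.6500
pi_1 = 0.3085

0.3085


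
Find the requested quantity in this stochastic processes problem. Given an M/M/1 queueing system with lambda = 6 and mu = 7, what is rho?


rho = lambda/mu
= 6/7
= 0.8571

0.8571


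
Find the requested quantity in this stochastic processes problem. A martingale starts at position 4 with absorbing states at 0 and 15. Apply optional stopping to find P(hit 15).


By optional stopping theorem: E(M at tau) = M(0) = 4
P(hit 15)*15 + P(hit 0)*0 = 4
P(hit 15) = (4 - 0)/(15 - 0) = 4/15 = 0.2667

0.2667


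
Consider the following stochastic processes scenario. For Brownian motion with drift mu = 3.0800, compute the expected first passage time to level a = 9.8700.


Expected first passage time = a/mu
= 9.8700/3.0800
= 3.2045

3.2045


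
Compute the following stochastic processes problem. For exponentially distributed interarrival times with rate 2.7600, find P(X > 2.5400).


P(X > t) = exp(-lambda * t)
= exp(-2.7600 * 2.5400)
= exp(-7.0104) = 9.0245e-04

9.0245e-04


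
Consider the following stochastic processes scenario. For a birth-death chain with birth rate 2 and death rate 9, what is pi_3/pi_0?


For birth-death process, pi_n/pi_0 = (lambda/mu)^n
= (2/9)^3
= 0.0110

0.0110


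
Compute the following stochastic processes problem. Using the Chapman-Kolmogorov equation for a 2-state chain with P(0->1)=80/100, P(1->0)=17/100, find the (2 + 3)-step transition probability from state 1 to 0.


P^5 = P^2 * P^3
Computing via matrix multiplication of the transition matrix.
Entry (1,0) of P^5 = 0.1753

0.1753


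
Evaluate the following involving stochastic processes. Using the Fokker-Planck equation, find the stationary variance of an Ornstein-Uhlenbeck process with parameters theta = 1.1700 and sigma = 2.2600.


Stationary variance = sigma^2 / (2*theta)
= 2.2600^2 / (2*1.1700)
= 5.1076 / 2.3400
= 2.1827

2.1827


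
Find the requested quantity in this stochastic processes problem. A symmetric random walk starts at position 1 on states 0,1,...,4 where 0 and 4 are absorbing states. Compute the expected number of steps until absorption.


For symmetric RW on 0,...,N with absorbing barriers, E(i) = i*(N-i)
E(1) = 1 * 3 = 3

3


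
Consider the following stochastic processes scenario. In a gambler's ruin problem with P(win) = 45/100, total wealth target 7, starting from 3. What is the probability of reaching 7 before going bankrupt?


Gambler's ruin formula:
r = q/p = 0.5500/0.4500 = 1.2222
P(win) = (1 - r^i)/(1 - r^N)
= (1 - 1.2222^3)/(1 - 1.2222^7)
= 0.2686

0.2686


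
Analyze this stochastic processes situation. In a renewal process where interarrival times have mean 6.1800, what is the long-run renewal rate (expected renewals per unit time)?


Long-run renewal rate = 1/E(X)
= 1/6.1800
= 0.1618

0.1618


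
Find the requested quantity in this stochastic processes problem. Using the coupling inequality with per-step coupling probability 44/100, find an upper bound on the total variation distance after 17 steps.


TV distance bound <= (1-delta)^n
= (1 - 0.4400)^17
= 0.5600^17
= 5.2384e-05

5.2384e-05


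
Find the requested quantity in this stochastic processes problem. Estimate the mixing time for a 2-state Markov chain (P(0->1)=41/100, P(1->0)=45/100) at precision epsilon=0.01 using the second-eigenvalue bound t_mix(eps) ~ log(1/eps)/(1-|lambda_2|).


lambda_2 = |1 - p01 - p10| = |1 - 0.4100 - 0.4500| = 0.1400
t_mix ~ log(1/eps)/(1 - |lambda_2|)
= log(100)/(1 - 0.1400) = 4.6052/0.8600
= 5.3548

5.3548


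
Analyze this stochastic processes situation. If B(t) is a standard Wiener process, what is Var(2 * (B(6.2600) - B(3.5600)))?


Var(alpha*(B(t)-B(s))) = alpha^2 * (t-s)
= 2^2 * (6.2600 - 3.5600)
= 4 * 2.7000
= 10.8000

10.8000


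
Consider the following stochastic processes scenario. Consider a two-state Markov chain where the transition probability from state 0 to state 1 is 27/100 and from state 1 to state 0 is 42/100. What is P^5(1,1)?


Computing P^5 by matrix multiplication.
P = [[0.7300, 0.2700], [0.4200, 0.5800]]
After raising P to the power 5:
P^5(1,1) = 0.3930

0.3930


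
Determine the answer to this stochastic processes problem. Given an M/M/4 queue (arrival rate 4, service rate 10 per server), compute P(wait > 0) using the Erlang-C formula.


a = lambda/mu = 0.4000
rho = a/c = 0.1000
Erlang-C formula applied:
C(c,a) = 7.9444e-04

7.9444e-04


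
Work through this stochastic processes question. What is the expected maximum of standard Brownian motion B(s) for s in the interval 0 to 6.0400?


E(max B(s)) = sqrt(2t/pi)
= sqrt(2*6.0400/pi)
= sqrt(3.8452)
= 1.9609

1.9609


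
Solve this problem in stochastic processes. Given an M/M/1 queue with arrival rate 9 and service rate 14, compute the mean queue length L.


rho = 9/14 = 0.6429
L = rho/(1-rho)
= 0.6429/0.3571
= 1.8000

1.8000


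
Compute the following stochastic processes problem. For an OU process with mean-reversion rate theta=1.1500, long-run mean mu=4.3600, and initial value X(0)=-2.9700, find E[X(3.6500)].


E[X(t)] = mu + (X(0) - mu)*exp(-theta*t)
= 4.3600 + (-2.9700 - 4.3600)*exp(-1.1500*3.6500)
= 4.3600 + -7.3300 * 0.0150
= 4.2498

4.2498


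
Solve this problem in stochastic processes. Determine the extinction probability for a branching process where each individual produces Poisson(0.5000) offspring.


Since mu = 0.5000 <= 1, extinction probability = 1.

1.0000


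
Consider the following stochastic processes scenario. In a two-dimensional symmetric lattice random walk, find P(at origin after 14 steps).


P = C(14,7)^2 / 4^14
= 3432^2 / 268435456
= 11778624 / 268435456
= 0.0439

0.0439


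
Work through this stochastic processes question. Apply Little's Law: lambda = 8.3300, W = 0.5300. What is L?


Little's Law: L = lambda * W
= 8.3300 * 0.5300
= 4.4149

4.4149


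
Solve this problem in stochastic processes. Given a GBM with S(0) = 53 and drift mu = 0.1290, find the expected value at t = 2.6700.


E[S(t)] = S(0) * exp(mu * t)
= 53 * exp(0.1290 * 2.6700)
= 53 * 1.4112
= 74.7928

74.7928


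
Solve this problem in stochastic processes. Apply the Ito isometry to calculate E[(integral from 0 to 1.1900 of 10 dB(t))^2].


By Ito isometry: E[(int f dB)^2] = int f^2 dt
= 10^2 * 1.1900
= 100 * 1.1900 = 119.0000

119.0000


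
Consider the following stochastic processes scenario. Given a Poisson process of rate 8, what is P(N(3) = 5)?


P(N(t)=k) = (lambda*t)^k * exp(-lambda*t) / k!
lambda*t = 24
= 24^5 * exp(-24) / 5!
= 7962624 * 3.7751e-11 / 120
= 2.5050e-06

2.5050e-06


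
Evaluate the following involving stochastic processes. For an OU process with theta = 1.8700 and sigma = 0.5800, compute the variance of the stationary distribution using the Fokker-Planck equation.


Stationary variance = sigma^2 / (2*theta)
= 0.5800^2 / (2*1.8700)
= 0.3364 / 3.7400
= 0.0899

0.0899


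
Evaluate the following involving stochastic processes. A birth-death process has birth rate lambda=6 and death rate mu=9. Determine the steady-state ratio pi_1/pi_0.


For birth-death process, pi_n/pi_0 = (lambda/mu)^n
= (6/9)^1
= 0.6667

0.6667


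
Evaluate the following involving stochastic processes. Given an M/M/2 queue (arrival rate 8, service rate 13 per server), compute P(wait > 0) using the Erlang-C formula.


a = lambda/mu = 0.6154
rho = a/c = 0.3077
Erlang-C formula applied:
C(c,a) = 0.1448

0.1448


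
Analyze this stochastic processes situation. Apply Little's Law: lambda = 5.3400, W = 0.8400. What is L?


Little's Law: L = lambda * W
= 5.3400 * 0.8400
= 4.4856

4.4856


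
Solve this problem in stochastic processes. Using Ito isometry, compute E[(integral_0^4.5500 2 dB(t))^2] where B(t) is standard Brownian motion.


By Ito isometry: E[(int f dB)^2] = int f^2 dt
= 2^2 * 4.5500
= 4 * 4.5500 = 18.2000

18.2000


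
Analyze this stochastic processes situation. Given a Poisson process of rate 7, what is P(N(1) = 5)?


P(N(t)=k) = (lambda*t)^k * exp(-lambda*t) / k!
lambda*t = 7
= 7^5 * exp(-7) / 5!
= 16807 * 9.1188e-04 / 120
= 0.1277

0.1277


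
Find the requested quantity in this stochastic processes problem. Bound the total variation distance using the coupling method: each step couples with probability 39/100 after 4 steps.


TV distance bound <= (1-delta)^n
= (1 - 0.3900)^4
= 0.6100^4
= 0.1385

0.1385


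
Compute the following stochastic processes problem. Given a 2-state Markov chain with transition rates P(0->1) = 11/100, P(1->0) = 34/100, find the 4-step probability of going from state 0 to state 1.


Computing P^4 by matrix multiplication.
P = [[0.8900, 0.1100], [0.3400, 0.6600]]
After raising P to the power 4:
P^4(0,1) = 0.2221

0.2221


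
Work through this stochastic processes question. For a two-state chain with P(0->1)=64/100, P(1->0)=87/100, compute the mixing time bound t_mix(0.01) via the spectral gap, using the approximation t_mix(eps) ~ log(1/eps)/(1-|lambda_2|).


lambda_2 = |1 - p01 - p10| = |1 - 0.6400 - 0.8700| = 0.5100
t_mix ~ log(1/eps)/(1 - |lambda_2|)
= log(100)/(1 - 0.5100) = 4.6052/0.4900
= 9.3983

9.3983


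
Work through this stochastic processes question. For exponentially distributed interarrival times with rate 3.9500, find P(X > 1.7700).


P(X > t) = exp(-lambda * t)
= exp(-3.9500 * 1.7700)
= exp(-6.9915) = 9.1967e-04

9.1967e-04


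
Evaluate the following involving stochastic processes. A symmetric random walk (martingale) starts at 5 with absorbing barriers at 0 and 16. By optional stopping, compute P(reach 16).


By optional stopping theorem: E(M at tau) = M(0) = 5
P(hit 16)*16 + P(hit 0)*0 = 5
P(hit 16) = (5 - 0)/(16 - 0) = 5/16 = 0.3125

0.3125


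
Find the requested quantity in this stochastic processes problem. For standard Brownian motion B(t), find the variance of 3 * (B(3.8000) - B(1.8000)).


Var(alpha*(B(t)-B(s))) = alpha^2 * (t-s)
= 3^2 * (3.8000 - 1.8000)
= 9 * 2.0000
= 18.0000

18.0000


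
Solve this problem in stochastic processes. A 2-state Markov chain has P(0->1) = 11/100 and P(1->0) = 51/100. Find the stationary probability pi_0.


Stationary distribution: pi_0 = p10/(p01+p10), pi_1 = p01/(p01+p10)
p01 = 0.1100, p10 = 0.5100
pi_0 = 0.8226

0.8226


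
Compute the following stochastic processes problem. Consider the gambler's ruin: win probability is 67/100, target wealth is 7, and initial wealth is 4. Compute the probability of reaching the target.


Gambler's ruin formula:
r = q/p = 0.3300/0.6700 = 0.4925
P(win) = (1 - r^i)/(1 - r^N)
= (1 - 0.4925^4)/(1 - 0.4925^7)
= 0.9478

0.9478


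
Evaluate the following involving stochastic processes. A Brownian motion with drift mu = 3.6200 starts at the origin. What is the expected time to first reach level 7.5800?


Expected first passage time = a/mu
= 7.5800/3.6200
= 2.0939

2.0939


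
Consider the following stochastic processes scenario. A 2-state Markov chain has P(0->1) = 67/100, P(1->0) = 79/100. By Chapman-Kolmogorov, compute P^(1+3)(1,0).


P^4 = P^1 * P^3
Computing via matrix multiplication of the transition matrix.
Entry (1,0) of P^4 = 0.5169

0.5169


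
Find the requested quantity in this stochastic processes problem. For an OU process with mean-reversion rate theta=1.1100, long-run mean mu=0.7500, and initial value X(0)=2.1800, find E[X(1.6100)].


E[X(t)] = mu + (X(0) - mu)*exp(-theta*t)
= 0.7500 + (2.1800 - 0.7500)*exp(-1.1100*1.6100)
= 0.7500 + 1.4300 * 0.1674
= 0.9894

0.9894


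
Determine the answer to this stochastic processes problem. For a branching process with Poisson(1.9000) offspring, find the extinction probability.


Since mu = 1.9000 > 1, extinction prob q < 1.
Solve s = exp(mu*(s-1)) iteratively.
q = 0.2328

0.2328


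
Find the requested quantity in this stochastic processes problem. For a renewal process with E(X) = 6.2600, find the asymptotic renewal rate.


Long-run renewal rate = 1/E(X)
= 1/6.2600
= 0.1597

0.1597


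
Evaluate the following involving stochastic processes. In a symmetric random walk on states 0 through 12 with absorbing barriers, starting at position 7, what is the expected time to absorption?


For symmetric RW on 0,...,N with absorbing barriers, E(i) = i*(N-i)
E(7) = 7 * 5 = 35

35


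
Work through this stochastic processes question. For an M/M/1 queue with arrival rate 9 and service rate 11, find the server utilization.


rho = lambda/mu
= 9/11
= 0.8182

0.8182


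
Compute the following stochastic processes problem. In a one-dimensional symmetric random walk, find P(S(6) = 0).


P(S(6) = 0) = C(6,3) / 4^3
= 20 / 64
= 0.3125

0.3125


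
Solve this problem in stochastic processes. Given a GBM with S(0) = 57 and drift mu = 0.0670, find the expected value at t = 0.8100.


E[S(t)] = S(0) * exp(mu * t)
= 57 * exp(0.0670 * 0.8100)
= 57 * 1.0558
= 60.1789

60.1789


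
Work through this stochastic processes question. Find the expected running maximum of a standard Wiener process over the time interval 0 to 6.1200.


E(max B(s)) = sqrt(2t/pi)
= sqrt(2*6.1200/pi)
= sqrt(3.8961)
= 1.9739

1.9739


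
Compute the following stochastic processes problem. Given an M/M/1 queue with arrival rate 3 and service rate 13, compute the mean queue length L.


rho = 3/13 = 0.2308
L = rho/(1-rho)
= 0.2308/0.7692
= 0.3000

0.3000


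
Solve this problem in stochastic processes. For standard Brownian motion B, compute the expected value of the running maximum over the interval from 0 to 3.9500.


E(max B(s)) = sqrt(2t/pi)
= sqrt(2*3.9500/pi)
= sqrt(2.5146)
= 1.5858

1.5858


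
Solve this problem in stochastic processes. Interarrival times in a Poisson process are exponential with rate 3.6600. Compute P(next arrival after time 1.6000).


P(X > t) = exp(-lambda * t)
= exp(-3.6600 * 1.6000)
= exp(-5.8560) = 0.0029

0.0029


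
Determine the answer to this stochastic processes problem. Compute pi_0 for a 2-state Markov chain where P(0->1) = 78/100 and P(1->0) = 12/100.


Stationary distribution: pi_0 = p10/(p01+p10), pi_1 = p01/(p01+p10)
p01 = 0.7800, p10 = 0.1200
pi_0 = 0.1333

0.1333


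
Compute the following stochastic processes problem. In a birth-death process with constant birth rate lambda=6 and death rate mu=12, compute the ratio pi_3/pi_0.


For birth-death process, pi_n/pi_0 = (lambda/mu)^n
= (6/12)^3
= 0.1250

0.1250


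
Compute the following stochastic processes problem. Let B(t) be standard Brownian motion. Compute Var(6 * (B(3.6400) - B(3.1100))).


Var(alpha*(B(t)-B(s))) = alpha^2 * (t-s)
= 6^2 * (3.6400 - 3.1100)
= 36 * 0.5300
= 19.0800

19.0800


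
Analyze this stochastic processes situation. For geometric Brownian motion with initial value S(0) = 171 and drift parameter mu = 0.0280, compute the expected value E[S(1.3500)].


E[S(t)] = S(0) * exp(mu * t)
= 171 * exp(0.0280 * 1.3500)
= 171 * 1.0385
= 177.5875

177.5875


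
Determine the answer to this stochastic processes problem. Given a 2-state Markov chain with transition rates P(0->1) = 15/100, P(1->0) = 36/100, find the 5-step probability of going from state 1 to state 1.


Computing P^5 by matrix multiplication.
P = [[0.8500, 0.1500], [0.3600, 0.6400]]
After raising P to the power 5:
P^5(1,1) = 0.3141

0.3141


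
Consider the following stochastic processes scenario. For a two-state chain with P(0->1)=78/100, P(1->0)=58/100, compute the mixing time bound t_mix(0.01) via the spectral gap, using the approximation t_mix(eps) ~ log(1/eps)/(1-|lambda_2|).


lambda_2 = |1 - p01 - p10| = |1 - 0.7800 - 0.5800| = 0.3600
t_mix ~ log(1/eps)/(1 - |lambda_2|)
= log(100)/(1 - 0.3600) = 4.6052/0.6400
= 7.1956

7.1956


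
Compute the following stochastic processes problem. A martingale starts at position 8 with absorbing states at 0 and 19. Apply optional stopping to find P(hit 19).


By optional stopping theorem: E(M at tau) = M(0) = 8
P(hit 19)*19 + P(hit 0)*0 = 8
P(hit 19) = (8 - 0)/(19 - 0) = 8/19 = 0.4211

0.4211


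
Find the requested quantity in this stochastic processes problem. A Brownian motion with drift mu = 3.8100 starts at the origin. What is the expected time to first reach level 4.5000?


Expected first passage time = a/mu
= 4.5000/3.8100
= 1.1811

1.1811


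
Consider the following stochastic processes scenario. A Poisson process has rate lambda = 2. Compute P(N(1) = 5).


P(N(t)=k) = (lambda*t)^k * exp(-lambda*t) / k!
lambda*t = 2
= 2^5 * exp(-2) / 5!
= 32 * 0.1353 / 120
= 0.0361

0.0361


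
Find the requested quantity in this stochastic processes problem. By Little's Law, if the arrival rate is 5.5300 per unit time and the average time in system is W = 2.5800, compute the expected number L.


Little's Law: L = lambda * W
= 5.5300 * 2.5800
= 14.2674

14.2674


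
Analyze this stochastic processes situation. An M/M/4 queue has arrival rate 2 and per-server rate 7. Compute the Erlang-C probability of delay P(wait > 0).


a = lambda/mu = 0.2857
rho = a/c = 0.0714
Erlang-C formula applied:
C(c,a) = 2.2471e-04

2.2471e-04


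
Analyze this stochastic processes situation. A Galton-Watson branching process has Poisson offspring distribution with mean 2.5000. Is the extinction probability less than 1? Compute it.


Since mu = 2.5000 > 1, extinction prob q < 1.
Solve s = exp(mu*(s-1)) iteratively.
q = 0.1074

0.1074


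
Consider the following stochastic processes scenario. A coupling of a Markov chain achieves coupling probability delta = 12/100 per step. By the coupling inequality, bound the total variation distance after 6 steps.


TV distance bound <= (1-delta)^n
= (1 - 0.1200)^6
= 0.8800^6
= 0.4644

0.4644


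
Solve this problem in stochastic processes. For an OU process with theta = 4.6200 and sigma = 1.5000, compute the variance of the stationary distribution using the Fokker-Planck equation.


Stationary variance = sigma^2 / (2*theta)
= 1.5000^2 / (2*4.6200)
= 2.2500 / 9.2400
= 0.2435

0.2435


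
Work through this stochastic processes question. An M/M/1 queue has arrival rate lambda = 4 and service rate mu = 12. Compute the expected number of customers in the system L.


rho = 4/12 = 0.3333
L = rho/(1-rho)
= 0.3333/0.6667
= 0.5000

0.5000


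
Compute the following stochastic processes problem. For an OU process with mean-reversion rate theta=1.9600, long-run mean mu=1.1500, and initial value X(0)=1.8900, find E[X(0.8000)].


E[X(t)] = mu + (X(0) - mu)*exp(-theta*t)
= 1.1500 + (1.8900 - 1.1500)*exp(-1.9600*0.8000)
= 1.1500 + 0.7400 * 0.2085
= 1.3043

1.3043


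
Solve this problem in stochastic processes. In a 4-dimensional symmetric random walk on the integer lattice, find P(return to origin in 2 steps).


P(return in 2 steps) = P(reverse first step) = 1/(2d)
= 1/8
= 0.1250

0.1250


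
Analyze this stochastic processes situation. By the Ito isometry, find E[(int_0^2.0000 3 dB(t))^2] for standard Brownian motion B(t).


By Ito isometry: E[(int f dB)^2] = int f^2 dt
= 3^2 * 2.0000
= 9 * 2.0000 = 18.0000

18.0000


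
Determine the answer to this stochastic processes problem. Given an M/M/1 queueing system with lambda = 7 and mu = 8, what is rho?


rho = lambda/mu
= 7/8
= 0.8750

0.8750


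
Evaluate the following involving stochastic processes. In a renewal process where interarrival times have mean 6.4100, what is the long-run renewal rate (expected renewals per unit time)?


Long-run renewal rate = 1/E(X)
= 1/6.4100
= 0.1560

0.1560


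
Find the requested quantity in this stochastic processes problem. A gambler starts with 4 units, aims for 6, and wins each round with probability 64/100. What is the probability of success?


Gambler's ruin formula:
r = q/p = 0.3600/0.6400 = 0.5625
P(win) = (1 - r^i)/(1 - r^N)
= (1 - 0.5625^4)/(1 - 0.5625^6)
= 0.9293

0.9293


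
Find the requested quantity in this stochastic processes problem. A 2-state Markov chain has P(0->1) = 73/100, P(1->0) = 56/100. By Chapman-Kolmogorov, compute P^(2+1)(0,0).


P^3 = P^2 * P^1
Computing via matrix multiplication of the transition matrix.
Entry (0,0) of P^3 = 0.4203

0.4203


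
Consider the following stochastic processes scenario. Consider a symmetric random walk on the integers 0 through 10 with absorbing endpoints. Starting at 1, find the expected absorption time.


For symmetric RW on 0,...,N with absorbing barriers, E(i) = i*(N-i)
E(1) = 1 * 9 = 9

9


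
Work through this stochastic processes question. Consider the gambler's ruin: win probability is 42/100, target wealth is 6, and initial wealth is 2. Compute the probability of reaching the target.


Gambler's ruin formula:
r = q/p = 0.5800/0.4200 = 1.3810
P(win) = (1 - r^i)/(1 - r^N)
= (1 - 1.3810^2)/(1 - 1.3810^6)
= 0.1528

0.1528


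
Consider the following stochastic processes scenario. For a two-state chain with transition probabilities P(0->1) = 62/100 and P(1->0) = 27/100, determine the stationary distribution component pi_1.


Stationary distribution: pi_0 = p10/(p01+p10), pi_1 = p01/(p01+p10)
p01 = 0.6200, p10 = 0.2700
pi_1 = 0.6966

0.6966


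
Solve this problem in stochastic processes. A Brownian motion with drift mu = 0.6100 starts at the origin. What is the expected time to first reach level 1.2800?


Expected first passage time = a/mu
= 1.2800/0.6100
= 2.0984

2.0984


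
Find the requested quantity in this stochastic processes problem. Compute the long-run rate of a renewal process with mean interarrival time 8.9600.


Long-run renewal rate = 1/E(X)
= 1/8.9600
= 0.1116

0.1116


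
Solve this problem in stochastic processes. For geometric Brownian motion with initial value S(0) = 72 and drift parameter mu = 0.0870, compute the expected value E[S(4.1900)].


E[S(t)] = S(0) * exp(mu * t)
= 72 * exp(0.0870 * 4.1900)
= 72 * 1.4398
= 103.6683

103.6683


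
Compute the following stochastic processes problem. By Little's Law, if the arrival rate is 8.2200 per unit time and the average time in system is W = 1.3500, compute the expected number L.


Little's Law: L = lambda * W
= 8.2200 * 1.3500
= 11.0970

11.0970


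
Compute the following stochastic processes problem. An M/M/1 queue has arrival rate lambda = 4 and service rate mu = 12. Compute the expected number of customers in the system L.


rho = 4/12 = 0.3333
L = rho/(1-rho)
= 0.3333/0.6667
= 0.5000

0.5000


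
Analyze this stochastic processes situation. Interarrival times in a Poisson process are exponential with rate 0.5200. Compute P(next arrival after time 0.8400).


P(X > t) = exp(-lambda * t)
= exp(-0.5200 * 0.8400)
= exp(-0.4368) = 0.6461

0.6461


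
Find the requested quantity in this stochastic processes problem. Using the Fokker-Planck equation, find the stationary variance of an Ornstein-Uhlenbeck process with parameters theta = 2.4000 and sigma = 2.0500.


Stationary variance = sigma^2 / (2*theta)
= 2.0500^2 / (2*2.4000)
= 4.2025 / 4.8000
= 0.8755

0.8755


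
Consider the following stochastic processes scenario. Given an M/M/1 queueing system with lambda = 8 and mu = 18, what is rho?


rho = lambda/mu
= 8/18
= 0.4444

0.4444


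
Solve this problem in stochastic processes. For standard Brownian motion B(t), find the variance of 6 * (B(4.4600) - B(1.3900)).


Var(alpha*(B(t)-B(s))) = alpha^2 * (t-s)
= 6^2 * (4.4600 - 1.3900)
= 36 * 3.0700
= 110.5200

110.5200


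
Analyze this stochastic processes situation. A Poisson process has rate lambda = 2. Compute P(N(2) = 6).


P(N(t)=k) = (lambda*t)^k * exp(-lambda*t) / k!
lambda*t = 4
= 4^6 * exp(-4) / 6!
= 4096 * 0.0183 / 720
= 0.1042

0.1042


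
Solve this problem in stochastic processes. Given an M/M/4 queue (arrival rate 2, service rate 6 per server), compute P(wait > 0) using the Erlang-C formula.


a = lambda/mu = 0.3333
rho = a/c = 0.0833
Erlang-C formula applied:
C(c,a) = 4.0209e-04

4.0209e-04


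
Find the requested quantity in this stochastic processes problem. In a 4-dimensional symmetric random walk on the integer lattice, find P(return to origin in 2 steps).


P(return in 2 steps) = P(reverse first step) = 1/(2d)
= 1/8
= 0.1250

0.1250


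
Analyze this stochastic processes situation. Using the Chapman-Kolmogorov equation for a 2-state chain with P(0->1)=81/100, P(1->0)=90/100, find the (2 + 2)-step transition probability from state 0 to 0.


P^4 = P^2 * P^2
Computing via matrix multiplication of the transition matrix.
Entry (0,0) of P^4 = 0.6467

0.6467


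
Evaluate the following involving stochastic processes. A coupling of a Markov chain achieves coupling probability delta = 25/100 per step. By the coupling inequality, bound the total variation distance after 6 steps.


TV distance bound <= (1-delta)^n
= (1 - 0.2500)^6
= 0.7500^6
= 0.1780

0.1780


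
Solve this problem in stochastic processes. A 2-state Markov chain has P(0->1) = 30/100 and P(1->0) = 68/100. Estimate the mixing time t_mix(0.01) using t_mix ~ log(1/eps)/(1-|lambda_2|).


lambda_2 = |1 - p01 - p10| = |1 - 0.3000 - 0.6800| = 0.0200
t_mix ~ log(1/eps)/(1 - |lambda_2|)
= log(100)/(1 - 0.0200) = 4.6052/0.9800
= 4.6992

4.6992


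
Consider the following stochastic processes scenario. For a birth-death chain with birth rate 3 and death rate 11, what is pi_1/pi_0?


For birth-death process, pi_n/pi_0 = (lambda/mu)^n
= (3/11)^1
= 0.2727

0.2727


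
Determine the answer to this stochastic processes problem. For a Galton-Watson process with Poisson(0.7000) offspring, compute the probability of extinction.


Since mu = 0.7000 <= 1, extinction probability = 1.

1.0000


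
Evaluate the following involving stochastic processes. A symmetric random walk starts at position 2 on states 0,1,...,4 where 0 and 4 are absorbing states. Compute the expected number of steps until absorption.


For symmetric RW on 0,...,N with absorbing barriers, E(i) = i*(N-i)
E(2) = 2 * 2 = 4

4


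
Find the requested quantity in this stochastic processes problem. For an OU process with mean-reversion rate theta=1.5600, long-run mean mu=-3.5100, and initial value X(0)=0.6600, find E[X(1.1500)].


E[X(t)] = mu + (X(0) - mu)*exp(-theta*t)
= -3.5100 + (0.6600 - -3.5100)*exp(-1.5600*1.1500)
= -3.5100 + 4.1700 * 0.1663
= -2.8166

-2.8166


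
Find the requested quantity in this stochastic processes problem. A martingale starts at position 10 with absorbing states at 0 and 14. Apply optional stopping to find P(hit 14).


By optional stopping theorem: E(M at tau) = M(0) = 10
P(hit 14)*14 + P(hit 0)*0 = 10
P(hit 14) = (10 - 0)/(14 - 0) = 5/7 = 0.7143

0.7143


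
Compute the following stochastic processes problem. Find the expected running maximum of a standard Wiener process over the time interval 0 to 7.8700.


E(max B(s)) = sqrt(2t/pi)
= sqrt(2*7.8700/pi)
= sqrt(5.0102)
= 2.2383

2.2383


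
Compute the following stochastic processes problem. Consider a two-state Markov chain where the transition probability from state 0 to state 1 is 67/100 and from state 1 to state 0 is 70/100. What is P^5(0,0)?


Computing P^5 by matrix multiplication.
P = [[0.3300, 0.6700], [0.7000, 0.3000]]
After raising P to the power 5:
P^5(0,0) = 0.5076

0.5076


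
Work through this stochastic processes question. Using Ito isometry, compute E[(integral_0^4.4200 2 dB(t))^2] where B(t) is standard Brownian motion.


By Ito isometry: E[(int f dB)^2] = int f^2 dt
= 2^2 * 4.4200
= 4 * 4.4200 = 17.6800

17.6800


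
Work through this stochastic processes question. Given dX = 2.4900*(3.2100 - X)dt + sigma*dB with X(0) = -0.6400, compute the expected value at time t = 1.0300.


E[X(t)] = mu + (X(0) - mu)*exp(-theta*t)
= 3.2100 + (-0.6400 - 3.2100)*exp(-2.4900*1.0300)
= 3.2100 + -3.8500 * 0.0769
= 2.9138

2.9138


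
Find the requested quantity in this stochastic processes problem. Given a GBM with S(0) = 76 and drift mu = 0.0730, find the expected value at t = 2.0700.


E[S(t)] = S(0) * exp(mu * t)
= 76 * exp(0.0730 * 2.0700)
= 76 * 1.1631
= 88.3975

88.3975


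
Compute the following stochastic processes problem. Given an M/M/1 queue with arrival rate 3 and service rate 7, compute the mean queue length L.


rho = 3/7 = 0.4286
L = rho/(1-rho)
= 0.4286/0.5714
= 0.7500

0.7500


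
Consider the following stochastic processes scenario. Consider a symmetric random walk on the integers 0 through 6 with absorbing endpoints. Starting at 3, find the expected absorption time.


For symmetric RW on 0,...,N with absorbing barriers, E(i) = i*(N-i)
E(3) = 3 * 3 = 9

9


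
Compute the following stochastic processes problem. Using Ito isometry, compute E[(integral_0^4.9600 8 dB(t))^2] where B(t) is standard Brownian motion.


By Ito isometry: E[(int f dB)^2] = int f^2 dt
= 8^2 * 4.9600
= 64 * 4.9600 = 317.4400

317.4400


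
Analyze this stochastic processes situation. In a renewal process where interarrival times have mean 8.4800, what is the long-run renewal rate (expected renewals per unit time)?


Long-run renewal rate = 1/E(X)
= 1/8.4800
= 0.1179

0.1179


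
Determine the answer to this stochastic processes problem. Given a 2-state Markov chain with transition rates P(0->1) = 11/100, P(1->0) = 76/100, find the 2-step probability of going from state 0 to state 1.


Computing P^2 by matrix multiplication.
P = [[0.8900, 0.1100], [0.7600, 0.2400]]
After raising P to the power 2:
P^2(0,1) = 0.1243

0.1243


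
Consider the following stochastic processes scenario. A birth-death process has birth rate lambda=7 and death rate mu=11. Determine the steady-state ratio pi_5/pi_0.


For birth-death process, pi_n/pi_0 = (lambda/mu)^n
= (7/11)^5
= 0.1044

0.1044


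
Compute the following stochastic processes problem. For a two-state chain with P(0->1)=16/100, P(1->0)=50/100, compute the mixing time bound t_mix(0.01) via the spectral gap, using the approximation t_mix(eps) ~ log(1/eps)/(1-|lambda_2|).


lambda_2 = |1 - p01 - p10| = |1 - 0.1600 - 0.5000| = 0.3400
t_mix ~ log(1/eps)/(1 - |lambda_2|)
= log(100)/(1 - 0.3400) = 4.6052/0.6600
= 6.9775

6.9775


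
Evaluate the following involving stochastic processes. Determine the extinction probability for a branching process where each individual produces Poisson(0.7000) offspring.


Since mu = 0.7000 <= 1, extinction probability = 1.

1.0000


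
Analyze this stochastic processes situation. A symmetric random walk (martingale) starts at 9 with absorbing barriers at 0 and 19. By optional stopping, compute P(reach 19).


By optional stopping theorem: E(M at tau) = M(0) = 9
P(hit 19)*19 + P(hit 0)*0 = 9
P(hit 19) = (9 - 0)/(19 - 0) = 9/19 = 0.4737

0.4737


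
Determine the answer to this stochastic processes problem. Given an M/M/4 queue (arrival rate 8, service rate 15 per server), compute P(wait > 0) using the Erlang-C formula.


a = lambda/mu = 0.5333
rho = a/c = 0.1333
Erlang-C formula applied:
C(c,a) = 0.0023

0.0023


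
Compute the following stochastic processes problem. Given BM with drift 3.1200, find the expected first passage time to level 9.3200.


Expected first passage time = a/mu
= 9.3200/3.1200
= 2.9872

2.9872


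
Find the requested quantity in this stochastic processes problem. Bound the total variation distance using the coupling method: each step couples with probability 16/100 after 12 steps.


TV distance bound <= (1-delta)^n
= (1 - 0.1600)^12
= 0.8400^12
= 0.1234

0.1234


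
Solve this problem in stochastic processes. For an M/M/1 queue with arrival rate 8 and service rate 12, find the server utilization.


rho = lambda/mu
= 8/12
= 0.6667

0.6667


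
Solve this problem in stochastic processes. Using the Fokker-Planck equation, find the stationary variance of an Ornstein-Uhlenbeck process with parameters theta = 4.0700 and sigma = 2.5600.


Stationary variance = sigma^2 / (2*theta)
= 2.5600^2 / (2*4.0700)
= 6.5536 / 8.1400
= 0.8051

0.8051


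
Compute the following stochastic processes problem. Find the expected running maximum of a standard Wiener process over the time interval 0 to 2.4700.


E(max B(s)) = sqrt(2t/pi)
= sqrt(2*2.4700/pi)
= sqrt(1.5725)
= 1.2540

1.2540


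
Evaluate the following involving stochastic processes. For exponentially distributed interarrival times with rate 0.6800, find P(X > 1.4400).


P(X > t) = exp(-lambda * t)
= exp(-0.6800 * 1.4400)
= exp(-0.9792) = 0.3756

0.3756


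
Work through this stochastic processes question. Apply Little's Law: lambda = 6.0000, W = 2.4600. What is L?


Little's Law: L = lambda * W
= 6.0000 * 2.4600
= 14.7600

14.7600


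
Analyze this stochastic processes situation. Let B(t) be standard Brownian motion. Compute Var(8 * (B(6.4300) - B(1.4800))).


Var(alpha*(B(t)-B(s))) = alpha^2 * (t-s)
= 8^2 * (6.4300 - 1.4800)
= 64 * 4.9500
= 316.8000

316.8000


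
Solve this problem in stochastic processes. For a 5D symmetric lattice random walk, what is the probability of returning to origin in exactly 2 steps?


P(return in 2 steps) = P(reverse first step) = 1/(2d)
= 1/10
= 0.1000

0.1000


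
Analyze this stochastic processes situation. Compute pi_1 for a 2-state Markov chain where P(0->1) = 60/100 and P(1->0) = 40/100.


Stationary distribution: pi_0 = p10/(p01+p10), pi_1 = p01/(p01+p10)
p01 = 0.6000, p10 = 0.4000
pi_1 = 0.6000

0.6000


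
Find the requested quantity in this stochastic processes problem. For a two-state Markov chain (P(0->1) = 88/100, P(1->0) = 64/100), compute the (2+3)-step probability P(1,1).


P^5 = P^2 * P^3
Computing via matrix multiplication of the transition matrix.
Entry (1,1) of P^5 = 0.5629

0.5629


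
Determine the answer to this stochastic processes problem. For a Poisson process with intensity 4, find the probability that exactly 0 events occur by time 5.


P(N(t)=k) = (lambda*t)^k * exp(-lambda*t) / k!
lambda*t = 20
= 20^0 * exp(-20) / 0!
= 1 * 2.0612e-09 / 1
= 2.0612e-09

2.0612e-09


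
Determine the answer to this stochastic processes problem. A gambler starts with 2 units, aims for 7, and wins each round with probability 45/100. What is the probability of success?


Gambler's ruin formula:
r = q/p = 0.5500/0.4500 = 1.2222
P(win) = (1 - r^i)/(1 - r^N)
= (1 - 1.2222^2)/(1 - 1.2222^7)
= 0.1606

0.1606


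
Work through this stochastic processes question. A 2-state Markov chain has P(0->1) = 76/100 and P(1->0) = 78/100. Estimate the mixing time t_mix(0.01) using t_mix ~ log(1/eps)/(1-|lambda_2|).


lambda_2 = |1 - p01 - p10| = |1 - 0.7600 - 0.7800| = 0.5400
t_mix ~ log(1/eps)/(1 - |lambda_2|)
= log(100)/(1 - 0.5400) = 4.6052/0.4600
= 10.0112

10.0112


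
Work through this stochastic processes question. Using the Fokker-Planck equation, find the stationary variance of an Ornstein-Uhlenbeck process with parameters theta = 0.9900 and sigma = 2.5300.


Stationary variance = sigma^2 / (2*theta)
= 2.5300^2 / (2*0.9900)
= 6.4009 / 1.9800
= 3.2328

3.2328


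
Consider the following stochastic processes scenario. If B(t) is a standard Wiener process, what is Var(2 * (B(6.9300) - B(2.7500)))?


Var(alpha*(B(t)-B(s))) = alpha^2 * (t-s)
= 2^2 * (6.9300 - 2.7500)
= 4 * 4.1800
= 16.7200

16.7200


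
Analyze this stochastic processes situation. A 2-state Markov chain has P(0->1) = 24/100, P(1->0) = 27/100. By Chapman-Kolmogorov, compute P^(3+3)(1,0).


P^6 = P^3 * P^3
Computing via matrix multiplication of the transition matrix.
Entry (1,0) of P^6 = 0.5221

0.5221


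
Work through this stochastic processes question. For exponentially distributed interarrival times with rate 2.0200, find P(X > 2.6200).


P(X > t) = exp(-lambda * t)
= exp(-2.0200 * 2.6200)
= exp(-5.2924) = 0.0050

0.0050


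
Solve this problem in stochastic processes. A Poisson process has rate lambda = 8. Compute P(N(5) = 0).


P(N(t)=k) = (lambda*t)^k * exp(-lambda*t) / k!
lambda*t = 40
= 40^0 * exp(-40) / 0!
= 1 * 4.2484e-18 / 1
= 4.2484e-18

4.2484e-18


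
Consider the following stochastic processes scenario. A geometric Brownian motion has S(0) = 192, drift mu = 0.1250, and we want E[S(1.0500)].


E[S(t)] = S(0) * exp(mu * t)
= 192 * exp(0.1250 * 1.0500)
= 192 * 1.1403
= 218.9285

218.9285


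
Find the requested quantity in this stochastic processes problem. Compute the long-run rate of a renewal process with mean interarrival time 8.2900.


Long-run renewal rate = 1/E(X)
= 1/8.2900
= 0.1206

0.1206


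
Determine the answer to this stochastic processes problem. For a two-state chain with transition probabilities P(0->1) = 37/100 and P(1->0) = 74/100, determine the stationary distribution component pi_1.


Stationary distribution: pi_0 = p10/(p01+p10), pi_1 = p01/(p01+p10)
p01 = 0.3700, p10 = 0.7400
pi_1 = 0.3333

0.3333


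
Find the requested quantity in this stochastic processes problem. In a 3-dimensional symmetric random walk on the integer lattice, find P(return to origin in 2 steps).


P(return in 2 steps) = P(reverse first step) = 1/(2d)
= 1/6
= 0.1667

0.1667


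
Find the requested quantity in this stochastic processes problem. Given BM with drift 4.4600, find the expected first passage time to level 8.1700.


Expected first passage time = a/mu
= 8.1700/4.4600
= 1.8318

1.8318


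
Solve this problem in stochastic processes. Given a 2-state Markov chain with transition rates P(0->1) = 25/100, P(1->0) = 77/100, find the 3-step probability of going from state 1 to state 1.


Computing P^3 by matrix multiplication.
P = [[0.7500, 0.2500], [0.7700, 0.2300]]
After raising P to the power 3:
P^3(1,1) = 0.2451

0.2451
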